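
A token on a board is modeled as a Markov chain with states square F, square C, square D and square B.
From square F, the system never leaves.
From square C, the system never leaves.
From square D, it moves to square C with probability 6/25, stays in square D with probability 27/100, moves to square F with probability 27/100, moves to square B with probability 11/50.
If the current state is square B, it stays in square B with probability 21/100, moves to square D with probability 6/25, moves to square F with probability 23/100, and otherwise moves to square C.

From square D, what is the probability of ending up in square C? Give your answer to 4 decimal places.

0.4963

Let h(s) be the probability of absorption at square C starting from transient state s. Then h(square C) = 1 and h(square F) = 0. By first-step analysis:
h(square D) = 0.27·0 + 0.24·1 + 0.27·h(square D) + 0.22·h(square B)
h(square B) = 0.23·0 + 0.32·1 + 0.24·h(square D) + 0.21·h(square B)
Solving: h(square D) = 0.4963, h(square B) = 0.5558.
Starting from square D, the probability is 0.4963.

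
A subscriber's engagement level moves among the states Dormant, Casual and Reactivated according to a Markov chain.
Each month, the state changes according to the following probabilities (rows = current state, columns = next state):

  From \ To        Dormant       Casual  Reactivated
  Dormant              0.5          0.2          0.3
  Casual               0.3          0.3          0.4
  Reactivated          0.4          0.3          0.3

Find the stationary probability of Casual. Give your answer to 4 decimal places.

Let the stationary distribution be π with π = πP and π_1 + π_2 + π_3 = 1.
π_1 = 0.5·π_1 + 0.3·π_2 + 0.4·π_3
π_2 = 0.2·π_1 + 0.3·π_2 + 0.3·π_3
Solving with the normalization constraint gives π = (0.4157, 0.2584, 0.3258).
So the stationary probability of Casual is 0.2584.

0.2584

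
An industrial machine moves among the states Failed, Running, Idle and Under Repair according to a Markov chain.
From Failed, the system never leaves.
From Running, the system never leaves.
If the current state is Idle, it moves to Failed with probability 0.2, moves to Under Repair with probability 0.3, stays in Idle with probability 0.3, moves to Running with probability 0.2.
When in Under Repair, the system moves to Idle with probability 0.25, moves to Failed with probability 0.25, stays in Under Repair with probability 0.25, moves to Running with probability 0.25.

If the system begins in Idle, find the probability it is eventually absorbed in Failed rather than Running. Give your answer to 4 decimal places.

0.5000

Let h(s) be the probability of absorption at Failed starting from transient state s. Then h(Failed) = 1 and h(Running) = 0. By first-step analysis:
h(Idle) = 0.2·1 + 0.2·0 + 0.3·h(Idle) + 0.3·h(Under Repair)
h(Under Repair) = 0.25·1 + 0.25·0 + 0.25·h(Idle) + 0.25·h(Under Repair)
Solving: h(Idle) = 0.5000, h(Under Repair) = 0.5000.
Starting from Idle, the probability is 0.5000.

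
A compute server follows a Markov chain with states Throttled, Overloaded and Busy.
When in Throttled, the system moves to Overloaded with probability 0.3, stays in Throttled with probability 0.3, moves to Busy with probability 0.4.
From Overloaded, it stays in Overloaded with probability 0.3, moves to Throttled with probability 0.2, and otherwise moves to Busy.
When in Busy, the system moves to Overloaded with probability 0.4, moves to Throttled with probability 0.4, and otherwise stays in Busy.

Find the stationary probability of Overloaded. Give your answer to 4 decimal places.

0.3361

Let the stationary distribution be π with π = πP and π_1 + π_2 + π_3 = 1.
π_1 = 0.3·π_1 + 0.2·π_2 + 0.4·π_3
π_2 = 0.3·π_1 + 0.3·π_2 + 0.4·π_3
Solving with the normalization constraint gives π = (0.3025, 0.3361, 0.3613).
So the stationary probability of Overloaded is 0.3361.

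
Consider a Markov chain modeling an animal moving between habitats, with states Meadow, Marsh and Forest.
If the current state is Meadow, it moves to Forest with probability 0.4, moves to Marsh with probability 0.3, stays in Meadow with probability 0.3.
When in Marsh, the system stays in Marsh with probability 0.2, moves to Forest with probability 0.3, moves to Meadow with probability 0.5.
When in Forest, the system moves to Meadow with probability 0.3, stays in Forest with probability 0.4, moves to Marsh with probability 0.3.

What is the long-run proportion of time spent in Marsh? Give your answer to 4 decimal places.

0.2727

Let the stationary distribution be π with π = πP and π_1 + π_2 + π_3 = 1.
π_1 = 0.3·π_1 + 0.5·π_2 + 0.3·π_3
π_2 = 0.3·π_1 + 0.2·π_2 + 0.3·π_3
Solving with the normalization constraint gives π = (0.3545, 0.2727, 0.3727).
So the stationary probability of Marsh is 0.2727.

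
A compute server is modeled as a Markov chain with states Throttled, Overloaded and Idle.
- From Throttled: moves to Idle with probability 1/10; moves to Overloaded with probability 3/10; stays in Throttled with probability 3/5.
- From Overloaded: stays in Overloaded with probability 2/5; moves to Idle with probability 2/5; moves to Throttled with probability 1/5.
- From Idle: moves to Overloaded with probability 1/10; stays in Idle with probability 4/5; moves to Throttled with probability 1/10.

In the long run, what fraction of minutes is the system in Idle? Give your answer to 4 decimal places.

0.5455

Let the stationary distribution be π with π = πP and π_1 + π_2 + π_3 = 1.
π_1 = 0.6·π_1 + 0.2·π_2 + 0.1·π_3
π_2 = 0.3·π_1 + 0.4·π_2 + 0.1·π_3
Solving with the normalization constraint gives π = (0.2424, 0.2121, 0.5455).
So the stationary probability of Idle is 0.5455.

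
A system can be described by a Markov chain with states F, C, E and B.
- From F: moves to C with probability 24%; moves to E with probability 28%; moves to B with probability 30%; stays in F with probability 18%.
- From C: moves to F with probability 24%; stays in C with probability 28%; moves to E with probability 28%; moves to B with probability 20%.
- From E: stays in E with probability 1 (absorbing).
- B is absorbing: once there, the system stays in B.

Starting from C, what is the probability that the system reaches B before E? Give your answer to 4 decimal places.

0.4429

Let h(s) be the probability of absorption at B starting from transient state s. Then h(B) = 1 and h(E) = 0. By first-step analysis:
h(F) = 0.18·h(F) + 0.24·h(C) + 0.28·0 + 0.3·1
h(C) = 0.24·h(F) + 0.28·h(C) + 0.28·0 + 0.2·1
Solving: h(F) = 0.4955, h(C) = 0.4429.
Starting from C, the probability is 0.4429.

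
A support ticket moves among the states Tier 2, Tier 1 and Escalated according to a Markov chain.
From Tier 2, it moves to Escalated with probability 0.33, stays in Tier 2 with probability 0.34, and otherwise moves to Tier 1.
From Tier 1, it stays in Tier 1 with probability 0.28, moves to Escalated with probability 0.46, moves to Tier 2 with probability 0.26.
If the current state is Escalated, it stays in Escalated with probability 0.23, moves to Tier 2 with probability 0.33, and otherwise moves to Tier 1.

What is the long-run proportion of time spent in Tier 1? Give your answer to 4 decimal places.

0.3500

Let the stationary distribution be π with π = πP and π_1 + π_2 + π_3 = 1.
π_1 = 0.34·π_1 + 0.26·π_2 + 0.33·π_3
π_2 = 0.33·π_1 + 0.28·π_2 + 0.44·π_3
Solving with the normalization constraint gives π = (0.3086, 0.3500, 0.3414).
So the stationary probability of Tier 1 is 0.3500.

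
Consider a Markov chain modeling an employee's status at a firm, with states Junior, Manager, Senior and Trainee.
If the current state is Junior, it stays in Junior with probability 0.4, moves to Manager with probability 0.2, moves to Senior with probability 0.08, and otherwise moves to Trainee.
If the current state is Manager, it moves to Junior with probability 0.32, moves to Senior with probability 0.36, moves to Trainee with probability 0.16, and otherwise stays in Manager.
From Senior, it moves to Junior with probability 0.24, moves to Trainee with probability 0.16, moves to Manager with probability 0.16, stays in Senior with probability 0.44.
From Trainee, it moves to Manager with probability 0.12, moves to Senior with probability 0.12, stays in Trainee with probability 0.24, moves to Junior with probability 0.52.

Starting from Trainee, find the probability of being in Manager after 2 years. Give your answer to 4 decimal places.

0.1712

Propagate the distribution vector 2 years from Trainee.
After 0 years: (0.0000, 0.0000, 0.0000, 1.0000)
After 1 year: (0.5200, 0.1200, 0.1200, 0.2400)
After 2 years: (0.4000, 0.1712, 0.1664, 0.2624)
P(in Manager after 2 years) = 0.1712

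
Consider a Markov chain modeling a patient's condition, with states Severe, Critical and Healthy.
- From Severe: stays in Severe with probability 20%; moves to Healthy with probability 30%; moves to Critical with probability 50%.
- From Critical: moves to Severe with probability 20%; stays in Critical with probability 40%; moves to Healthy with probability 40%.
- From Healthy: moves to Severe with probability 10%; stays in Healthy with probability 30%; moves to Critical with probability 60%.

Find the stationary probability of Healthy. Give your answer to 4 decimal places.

0.3486

Let the stationary distribution be π with π = πP and π_1 + π_2 + π_3 = 1.
π_1 = 0.2·π_1 + 0.2·π_2 + 0.1·π_3
π_2 = 0.5·π_1 + 0.4·π_2 + 0.6·π_3
Solving with the normalization constraint gives π = (0.1651, 0.4862, 0.3486).
So the stationary probability of Healthy is 0.3486.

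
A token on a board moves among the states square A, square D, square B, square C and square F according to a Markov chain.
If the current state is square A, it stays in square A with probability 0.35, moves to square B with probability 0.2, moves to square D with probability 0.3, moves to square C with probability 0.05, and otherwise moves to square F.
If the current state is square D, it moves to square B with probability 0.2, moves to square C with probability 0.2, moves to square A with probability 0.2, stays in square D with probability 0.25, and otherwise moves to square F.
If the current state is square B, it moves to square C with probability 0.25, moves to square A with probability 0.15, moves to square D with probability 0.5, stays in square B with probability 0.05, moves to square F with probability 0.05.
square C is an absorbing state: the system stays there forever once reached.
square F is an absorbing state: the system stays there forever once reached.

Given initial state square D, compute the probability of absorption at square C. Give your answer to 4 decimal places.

0.5904

Let h(s) be the probability of absorption at square C starting from transient state s. Then h(square C) = 1 and h(square F) = 0. By first-step analysis:
h(square A) = 0.35·h(square A) + 0.3·h(square D) + 0.2·h(square B) + 0.05·1 + 0.1·0
h(square D) = 0.2·h(square A) + 0.25·h(square D) + 0.2·h(square B) + 0.2·1 + 0.15·0
h(square B) = 0.15·h(square A) + 0.5·h(square D) + 0.05·h(square B) + 0.25·1 + 0.05·0
Solving: h(square A) = 0.5529, h(square D) = 0.5904, h(square B) = 0.6612.
Starting from square D, the probability is 0.5904.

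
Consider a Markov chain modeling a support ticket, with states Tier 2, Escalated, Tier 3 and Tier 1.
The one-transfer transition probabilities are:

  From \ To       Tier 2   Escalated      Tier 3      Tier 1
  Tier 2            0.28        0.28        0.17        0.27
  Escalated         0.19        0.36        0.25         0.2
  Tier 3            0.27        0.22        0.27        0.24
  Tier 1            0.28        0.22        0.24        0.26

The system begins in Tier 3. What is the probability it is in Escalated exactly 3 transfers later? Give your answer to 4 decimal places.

0.2728

Propagate the distribution vector 3 transfers from Tier 3.
After 0 transfers: (0.0000, 0.0000, 1.0000, 0.0000)
After 1 transfer: (0.2700, 0.2200, 0.2700, 0.2400)
After 2 transfers: (0.2575, 0.2670, 0.2314, 0.2441)
After 3 transfers: (0.2537, 0.2728, 0.2316, 0.2419)
P(in Escalated after 3 transfers) = 0.2728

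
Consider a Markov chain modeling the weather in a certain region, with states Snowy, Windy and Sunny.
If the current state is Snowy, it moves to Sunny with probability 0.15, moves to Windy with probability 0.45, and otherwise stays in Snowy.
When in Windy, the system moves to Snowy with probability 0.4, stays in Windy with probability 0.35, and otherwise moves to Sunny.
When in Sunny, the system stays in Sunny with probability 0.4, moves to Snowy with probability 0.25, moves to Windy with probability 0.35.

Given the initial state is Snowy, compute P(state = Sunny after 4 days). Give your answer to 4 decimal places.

0.2506

Propagate the distribution vector 4 days from Snowy.
After 0 days: (1.0000, 0.0000, 0.0000)
After 1 day: (0.4000, 0.4500, 0.1500)
After 2 days: (0.3775, 0.3900, 0.2325)
After 3 days: (0.3651, 0.3878, 0.2471)
After 4 days: (0.3629, 0.3865, 0.2506)
P(in Sunny after 4 days) = 0.2506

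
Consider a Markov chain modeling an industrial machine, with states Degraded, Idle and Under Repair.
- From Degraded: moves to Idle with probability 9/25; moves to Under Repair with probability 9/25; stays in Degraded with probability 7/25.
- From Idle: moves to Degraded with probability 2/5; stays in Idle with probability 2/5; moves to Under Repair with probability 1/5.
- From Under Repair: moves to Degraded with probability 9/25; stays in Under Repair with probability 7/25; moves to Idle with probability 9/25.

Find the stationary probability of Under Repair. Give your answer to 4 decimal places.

0.2778

Let the stationary distribution be π with π = πP and π_1 + π_2 + π_3 = 1.
π_1 = 0.28·π_1 + 0.4·π_2 + 0.36·π_3
π_2 = 0.36·π_1 + 0.4·π_2 + 0.36·π_3
Solving with the normalization constraint gives π = (0.3472, 0.3750, 0.2778).
So the stationary probability of Under Repair is 0.2778.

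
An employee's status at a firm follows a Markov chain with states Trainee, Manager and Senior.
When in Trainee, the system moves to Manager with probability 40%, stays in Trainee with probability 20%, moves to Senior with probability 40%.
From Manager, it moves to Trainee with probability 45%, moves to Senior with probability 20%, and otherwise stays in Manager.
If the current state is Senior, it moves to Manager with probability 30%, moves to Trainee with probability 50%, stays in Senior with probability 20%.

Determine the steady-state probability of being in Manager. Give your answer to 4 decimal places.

0.3548

Let the stationary distribution be π with π = πP and π_1 + π_2 + π_3 = 1.
π_1 = 0.2·π_1 + 0.45·π_2 + 0.5·π_3
π_2 = 0.4·π_1 + 0.35·π_2 + 0.3·π_3
Solving with the normalization constraint gives π = (0.3710, 0.3548, 0.2742).
So the stationary probability of Manager is 0.3548.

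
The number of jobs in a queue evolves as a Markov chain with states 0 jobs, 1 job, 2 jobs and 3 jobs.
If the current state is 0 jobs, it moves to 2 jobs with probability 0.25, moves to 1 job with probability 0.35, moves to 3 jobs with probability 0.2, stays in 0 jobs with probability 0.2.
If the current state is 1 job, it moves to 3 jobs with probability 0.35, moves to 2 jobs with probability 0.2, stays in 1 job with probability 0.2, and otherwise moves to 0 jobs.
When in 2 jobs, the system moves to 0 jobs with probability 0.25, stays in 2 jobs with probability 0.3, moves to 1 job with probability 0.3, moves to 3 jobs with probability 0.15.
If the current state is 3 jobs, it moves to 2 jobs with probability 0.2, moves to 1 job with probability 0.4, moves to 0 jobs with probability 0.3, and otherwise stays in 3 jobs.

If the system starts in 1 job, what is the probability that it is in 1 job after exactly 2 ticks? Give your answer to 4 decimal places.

Propagate the distribution vector 2 ticks from 1 job.
After 0 ticks: (0.0000, 1.0000, 0.0000, 0.0000)
After 1 tick: (0.2500, 0.2000, 0.2000, 0.3500)
After 2 ticks: (0.2550, 0.3275, 0.2325, 0.1850)
P(in 1 job after 2 ticks) = 0.3275

0.3275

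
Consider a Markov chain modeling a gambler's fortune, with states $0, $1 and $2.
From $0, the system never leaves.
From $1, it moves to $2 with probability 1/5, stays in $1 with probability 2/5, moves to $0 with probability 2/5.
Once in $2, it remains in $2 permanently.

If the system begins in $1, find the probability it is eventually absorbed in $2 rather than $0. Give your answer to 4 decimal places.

Let h(s) be the probability of absorption at $2 starting from transient state s. Then h($2) = 1 and h($0) = 0. By first-step analysis:
h($1) = 0.4·0 + 0.4·h($1) + 0.2·1
Solving: h($1) = 0.3333.
Starting from $1, the probability is 0.3333.

0.3333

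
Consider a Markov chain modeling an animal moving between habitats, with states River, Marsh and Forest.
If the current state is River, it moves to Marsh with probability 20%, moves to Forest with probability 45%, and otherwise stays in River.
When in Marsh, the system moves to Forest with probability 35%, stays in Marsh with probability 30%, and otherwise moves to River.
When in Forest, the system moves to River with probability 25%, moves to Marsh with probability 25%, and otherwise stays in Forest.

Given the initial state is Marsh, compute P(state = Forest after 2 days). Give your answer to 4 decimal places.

Sum over the intermediate state after 1 day:
P = P(Marsh→River)·P(River→Forest) + P(Marsh→Marsh)·P(Marsh→Forest) + P(Marsh→Forest)·P(Forest→Forest)
  = 0.35×0.45 + 0.3×0.35 + 0.35×0.5
  = 0.1575 + 0.1050 + 0.1750 = 0.4375

0.4375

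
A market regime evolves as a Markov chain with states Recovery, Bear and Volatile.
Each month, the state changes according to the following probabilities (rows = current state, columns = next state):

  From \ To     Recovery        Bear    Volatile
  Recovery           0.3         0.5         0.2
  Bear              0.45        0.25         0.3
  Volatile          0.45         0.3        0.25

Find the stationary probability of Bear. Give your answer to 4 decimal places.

0.3602

Let the stationary distribution be π with π = πP and π_1 + π_2 + π_3 = 1.
π_1 = 0.3·π_1 + 0.45·π_2 + 0.45·π_3
π_2 = 0.5·π_1 + 0.25·π_2 + 0.3·π_3
Solving with the normalization constraint gives π = (0.3913, 0.3602, 0.2484).
So the stationary probability of Bear is 0.3602.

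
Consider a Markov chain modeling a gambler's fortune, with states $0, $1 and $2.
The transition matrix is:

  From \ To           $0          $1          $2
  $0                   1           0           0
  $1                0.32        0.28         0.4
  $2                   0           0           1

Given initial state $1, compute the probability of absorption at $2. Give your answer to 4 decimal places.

Let h(s) be the probability of absorption at $2 starting from transient state s. Then h($2) = 1 and h($0) = 0. By first-step analysis:
h($1) = 0.32·0 + 0.28·h($1) + 0.4·1
Solving: h($1) = 0.5556.
Starting from $1, the probability is 0.5556.

0.5556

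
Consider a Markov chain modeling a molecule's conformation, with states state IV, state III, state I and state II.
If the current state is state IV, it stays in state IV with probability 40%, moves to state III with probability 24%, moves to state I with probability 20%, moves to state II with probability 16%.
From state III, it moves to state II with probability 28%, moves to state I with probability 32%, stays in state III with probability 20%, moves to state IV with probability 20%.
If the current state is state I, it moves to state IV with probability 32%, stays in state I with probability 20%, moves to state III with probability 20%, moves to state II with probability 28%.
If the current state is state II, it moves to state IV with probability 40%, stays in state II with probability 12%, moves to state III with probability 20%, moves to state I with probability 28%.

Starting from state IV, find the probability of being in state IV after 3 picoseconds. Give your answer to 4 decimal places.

Propagate the distribution vector 3 picoseconds from state IV.
After 0 picoseconds: (1.0000, 0.0000, 0.0000, 0.0000)
After 1 picosecond: (0.4000, 0.2400, 0.2000, 0.1600)
After 2 picoseconds: (0.3360, 0.2160, 0.2416, 0.2064)
After 3 picoseconds: (0.3375, 0.2134, 0.2424, 0.2067)
P(in state IV after 3 picoseconds) = 0.3375

0.3375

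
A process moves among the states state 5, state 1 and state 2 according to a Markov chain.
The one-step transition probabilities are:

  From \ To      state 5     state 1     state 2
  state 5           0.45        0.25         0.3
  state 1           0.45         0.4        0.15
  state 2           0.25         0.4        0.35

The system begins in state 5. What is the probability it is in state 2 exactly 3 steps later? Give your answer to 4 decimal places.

0.2640

Propagate the distribution vector 3 steps from state 5.
After 0 steps: (1.0000, 0.0000, 0.0000)
After 1 step: (0.4500, 0.2500, 0.3000)
After 2 steps: (0.3900, 0.3325, 0.2775)
After 3 steps: (0.3945, 0.3415, 0.2640)
P(in state 2 after 3 steps) = 0.2640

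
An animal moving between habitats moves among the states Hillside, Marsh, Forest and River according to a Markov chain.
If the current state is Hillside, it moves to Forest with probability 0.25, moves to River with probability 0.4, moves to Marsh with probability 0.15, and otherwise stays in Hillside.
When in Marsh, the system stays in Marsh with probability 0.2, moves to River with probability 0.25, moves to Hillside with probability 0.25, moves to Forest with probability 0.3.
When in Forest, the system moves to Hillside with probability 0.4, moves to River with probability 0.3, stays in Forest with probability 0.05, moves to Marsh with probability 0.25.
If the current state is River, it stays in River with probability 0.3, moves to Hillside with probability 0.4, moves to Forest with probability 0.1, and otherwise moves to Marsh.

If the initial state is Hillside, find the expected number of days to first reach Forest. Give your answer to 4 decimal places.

Let t(s) be the expected number of days to first reach Forest from state s, with t(Forest) = 0. Conditioning on the first day:
t(Hillside) = 1 + 0.2·t(Hillside) + 0.15·t(Marsh) + 0.4·t(River)
t(Marsh) = 1 + 0.25·t(Hillside) + 0.2·t(Marsh) + 0.25·t(River)
t(River) = 1 + 0.4·t(Hillside) + 0.2·t(Marsh) + 0.3·t(River)
Solving: t(Hillside) = 4.8114, t(Marsh) = 4.4571, t(River) = 5.4514.
Expected days from Hillside to Forest: 4.8114.

4.8114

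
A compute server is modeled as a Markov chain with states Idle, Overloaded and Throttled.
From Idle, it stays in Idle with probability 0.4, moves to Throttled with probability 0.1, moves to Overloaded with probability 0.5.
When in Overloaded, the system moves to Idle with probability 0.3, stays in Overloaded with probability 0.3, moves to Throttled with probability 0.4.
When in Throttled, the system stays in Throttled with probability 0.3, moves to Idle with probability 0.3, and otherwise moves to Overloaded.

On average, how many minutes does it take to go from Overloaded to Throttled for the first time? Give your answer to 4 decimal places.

3.3333

Let t(s) be the expected number of minutes to first reach Throttled from state s, with t(Throttled) = 0. Conditioning on the first minute:
t(Idle) = 1 + 0.4·t(Idle) + 0.5·t(Overloaded)
t(Overloaded) = 1 + 0.3·t(Idle) + 0.3·t(Overloaded)
Solving: t(Idle) = 4.4444, t(Overloaded) = 3.3333.
Expected minutes from Overloaded to Throttled: 3.3333.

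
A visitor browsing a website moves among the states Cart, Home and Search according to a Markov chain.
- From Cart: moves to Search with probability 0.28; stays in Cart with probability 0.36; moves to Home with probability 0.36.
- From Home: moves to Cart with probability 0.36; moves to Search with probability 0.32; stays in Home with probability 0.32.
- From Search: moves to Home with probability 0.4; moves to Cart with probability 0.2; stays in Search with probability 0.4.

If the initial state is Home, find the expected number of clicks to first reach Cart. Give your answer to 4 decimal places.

3.2857

Let t(s) be the expected number of clicks to first reach Cart from state s, with t(Cart) = 0. Conditioning on the first click:
t(Home) = 1 + 0.32·t(Home) + 0.32·t(Search)
t(Search) = 1 + 0.4·t(Home) + 0.4·t(Search)
Solving: t(Home) = 3.2857, t(Search) = 3.8571.
Expected clicks from Home to Cart: 3.2857.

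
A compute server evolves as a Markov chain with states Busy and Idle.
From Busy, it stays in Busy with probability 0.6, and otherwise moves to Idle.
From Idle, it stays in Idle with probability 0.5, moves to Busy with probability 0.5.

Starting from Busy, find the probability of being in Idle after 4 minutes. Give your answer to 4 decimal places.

Propagate the distribution vector 4 minutes from Busy.
After 0 minutes: (1.0000, 0.0000)
After 1 minute: (0.6000, 0.4000)
After 2 minutes: (0.5600, 0.4400)
After 3 minutes: (0.5560, 0.4440)
After 4 minutes: (0.5556, 0.4444)
P(in Idle after 4 minutes) = 0.4444

0.4444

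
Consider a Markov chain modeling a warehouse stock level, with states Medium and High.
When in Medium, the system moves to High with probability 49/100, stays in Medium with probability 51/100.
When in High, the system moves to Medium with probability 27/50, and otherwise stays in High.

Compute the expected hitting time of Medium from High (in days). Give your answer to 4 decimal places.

Let t(s) be the expected number of days to first reach Medium from state s, with t(Medium) = 0. Conditioning on the first day:
t(High) = 1 + 0.46·t(High)
Solving: t(High) = 1.8519.
Expected days from High to Medium: 1.8519.

1.8519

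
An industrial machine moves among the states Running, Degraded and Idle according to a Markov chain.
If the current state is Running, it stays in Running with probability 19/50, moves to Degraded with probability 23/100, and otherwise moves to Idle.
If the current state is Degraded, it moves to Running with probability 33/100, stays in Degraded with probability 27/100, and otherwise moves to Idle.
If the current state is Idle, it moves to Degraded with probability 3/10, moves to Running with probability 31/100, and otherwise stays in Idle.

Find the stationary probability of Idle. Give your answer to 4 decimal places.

Let the stationary distribution be π with π = πP and π_1 + π_2 + π_3 = 1.
π_1 = 0.38·π_1 + 0.33·π_2 + 0.31·π_3
π_2 = 0.23·π_1 + 0.27·π_2 + 0.3·π_3
Solving with the normalization constraint gives π = (0.3391, 0.2682, 0.3927).
So the stationary probability of Idle is 0.3927.

0.3927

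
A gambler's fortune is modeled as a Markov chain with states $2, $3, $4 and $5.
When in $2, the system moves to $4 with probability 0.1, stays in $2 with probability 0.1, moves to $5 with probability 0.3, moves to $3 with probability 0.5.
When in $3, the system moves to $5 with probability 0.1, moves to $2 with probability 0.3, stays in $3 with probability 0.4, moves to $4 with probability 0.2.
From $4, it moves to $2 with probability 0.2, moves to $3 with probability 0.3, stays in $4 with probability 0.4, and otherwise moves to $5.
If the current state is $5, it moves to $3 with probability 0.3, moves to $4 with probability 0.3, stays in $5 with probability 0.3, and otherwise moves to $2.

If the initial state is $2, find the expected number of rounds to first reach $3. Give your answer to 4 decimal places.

Let t(s) be the expected number of rounds to first reach $3 from state s, with t($3) = 0. Conditioning on the first round:
t($2) = 1 + 0.1·t($2) + 0.1·t($4) + 0.3·t($5)
t($4) = 1 + 0.2·t($2) + 0.4·t($4) + 0.1·t($5)
t($5) = 1 + 0.1·t($2) + 0.3·t($4) + 0.3·t($5)
Solving: t($2) = 2.4667, t($4) = 3.0000, t($5) = 3.0667.
Expected rounds from $2 to $3: 2.4667.

2.4667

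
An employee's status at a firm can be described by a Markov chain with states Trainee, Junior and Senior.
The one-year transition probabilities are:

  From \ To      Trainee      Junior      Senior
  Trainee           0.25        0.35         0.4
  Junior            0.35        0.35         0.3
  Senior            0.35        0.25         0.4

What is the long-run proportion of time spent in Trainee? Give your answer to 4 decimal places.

0.3182

Let the stationary distribution be π with π = πP and π_1 + π_2 + π_3 = 1.
π_1 = 0.25·π_1 + 0.35·π_2 + 0.35·π_3
π_2 = 0.35·π_1 + 0.35·π_2 + 0.25·π_3
Solving with the normalization constraint gives π = (0.3182, 0.3131, 0.3687).
So the stationary probability of Trainee is 0.3182.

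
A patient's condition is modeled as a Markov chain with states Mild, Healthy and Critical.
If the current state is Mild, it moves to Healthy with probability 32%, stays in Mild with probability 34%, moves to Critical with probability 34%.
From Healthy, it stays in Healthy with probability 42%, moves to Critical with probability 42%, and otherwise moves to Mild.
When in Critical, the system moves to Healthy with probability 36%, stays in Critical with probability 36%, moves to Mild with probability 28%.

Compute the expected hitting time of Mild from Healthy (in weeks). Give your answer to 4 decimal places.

4.8182

Let t(s) be the expected number of weeks to first reach Mild from state s, with t(Mild) = 0. Conditioning on the first week:
t(Healthy) = 1 + 0.42·t(Healthy) + 0.42·t(Critical)
t(Critical) = 1 + 0.36·t(Healthy) + 0.36·t(Critical)
Solving: t(Healthy) = 4.8182, t(Critical) = 4.2727.
Expected weeks from Healthy to Mild: 4.8182.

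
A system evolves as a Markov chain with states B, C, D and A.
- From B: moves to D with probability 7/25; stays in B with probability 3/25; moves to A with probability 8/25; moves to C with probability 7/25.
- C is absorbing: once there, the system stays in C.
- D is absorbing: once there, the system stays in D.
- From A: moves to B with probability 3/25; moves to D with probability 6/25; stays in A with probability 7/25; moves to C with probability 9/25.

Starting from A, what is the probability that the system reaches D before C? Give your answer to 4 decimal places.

0.4113

Let h(s) be the probability of absorption at D starting from transient state s. Then h(D) = 1 and h(C) = 0. By first-step analysis:
h(B) = 0.12·h(B) + 0.28·0 + 0.28·1 + 0.32·h(A)
h(A) = 0.12·h(B) + 0.36·0 + 0.24·1 + 0.28·h(A)
Solving: h(B) = 0.4677, h(A) = 0.4113.
Starting from A, the probability is 0.4113.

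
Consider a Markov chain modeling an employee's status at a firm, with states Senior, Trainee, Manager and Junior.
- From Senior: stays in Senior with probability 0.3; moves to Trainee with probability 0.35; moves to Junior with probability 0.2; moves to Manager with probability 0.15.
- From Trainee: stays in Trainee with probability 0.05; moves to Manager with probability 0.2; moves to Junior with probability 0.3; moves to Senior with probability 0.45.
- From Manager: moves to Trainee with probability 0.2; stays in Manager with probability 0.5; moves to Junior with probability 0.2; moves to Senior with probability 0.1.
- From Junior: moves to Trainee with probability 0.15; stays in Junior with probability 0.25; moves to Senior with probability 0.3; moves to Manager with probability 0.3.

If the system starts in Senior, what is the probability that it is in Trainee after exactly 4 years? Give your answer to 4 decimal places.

Propagate the distribution vector 4 years from Senior.
After 0 years: (1.0000, 0.0000, 0.0000, 0.0000)
After 1 year: (0.3000, 0.3500, 0.1500, 0.2000)
After 2 years: (0.3225, 0.1825, 0.2500, 0.2450)
After 3 years: (0.2774, 0.2088, 0.2834, 0.2305)
After 4 years: (0.2746, 0.1988, 0.2942, 0.2324)
P(in Trainee after 4 years) = 0.1988

0.1988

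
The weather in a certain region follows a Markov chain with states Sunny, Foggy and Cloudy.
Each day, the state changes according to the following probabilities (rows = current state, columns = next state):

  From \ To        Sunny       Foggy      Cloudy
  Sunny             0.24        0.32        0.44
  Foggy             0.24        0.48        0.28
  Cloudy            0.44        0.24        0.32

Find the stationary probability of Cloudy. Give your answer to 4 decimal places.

0.3431

Let the stationary distribution be π with π = πP and π_1 + π_2 + π_3 = 1.
π_1 = 0.24·π_1 + 0.24·π_2 + 0.44·π_3
π_2 = 0.32·π_1 + 0.48·π_2 + 0.24·π_3
Solving with the normalization constraint gives π = (0.3086, 0.3483, 0.3431).
So the stationary probability of Cloudy is 0.3431.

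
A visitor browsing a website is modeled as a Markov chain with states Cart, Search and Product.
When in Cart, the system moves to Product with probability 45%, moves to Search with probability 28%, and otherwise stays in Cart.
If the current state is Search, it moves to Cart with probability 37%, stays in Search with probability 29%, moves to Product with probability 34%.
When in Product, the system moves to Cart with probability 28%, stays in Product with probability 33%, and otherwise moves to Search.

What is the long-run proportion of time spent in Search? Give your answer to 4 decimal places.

0.3239

Let the stationary distribution be π with π = πP and π_1 + π_2 + π_3 = 1.
π_1 = 0.27·π_1 + 0.37·π_2 + 0.28·π_3
π_2 = 0.28·π_1 + 0.29·π_2 + 0.39·π_3
Solving with the normalization constraint gives π = (0.3061, 0.3239, 0.3700).
So the stationary probability of Search is 0.3239.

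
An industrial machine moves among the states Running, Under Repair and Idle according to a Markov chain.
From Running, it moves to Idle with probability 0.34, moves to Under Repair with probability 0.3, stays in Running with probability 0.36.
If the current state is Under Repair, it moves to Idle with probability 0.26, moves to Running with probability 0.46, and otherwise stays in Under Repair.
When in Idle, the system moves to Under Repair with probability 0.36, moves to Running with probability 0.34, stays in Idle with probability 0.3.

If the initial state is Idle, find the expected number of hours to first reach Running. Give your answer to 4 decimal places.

2.6316

Let t(s) be the expected number of hours to first reach Running from state s, with t(Running) = 0. Conditioning on the first hour:
t(Under Repair) = 1 + 0.28·t(Under Repair) + 0.26·t(Idle)
t(Idle) = 1 + 0.36·t(Under Repair) + 0.3·t(Idle)
Solving: t(Under Repair) = 2.3392, t(Idle) = 2.6316.
Expected hours from Idle to Running: 2.6316.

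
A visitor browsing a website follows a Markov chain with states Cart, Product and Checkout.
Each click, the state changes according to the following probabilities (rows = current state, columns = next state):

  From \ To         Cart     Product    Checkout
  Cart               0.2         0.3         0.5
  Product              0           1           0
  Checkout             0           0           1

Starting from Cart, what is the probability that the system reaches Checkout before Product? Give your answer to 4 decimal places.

Let h(s) be the probability of absorption at Checkout starting from transient state s. Then h(Checkout) = 1 and h(Product) = 0. By first-step analysis:
h(Cart) = 0.2·h(Cart) + 0.3·0 + 0.5·1
Solving: h(Cart) = 0.6250.
Starting from Cart, the probability is 0.6250.

0.6250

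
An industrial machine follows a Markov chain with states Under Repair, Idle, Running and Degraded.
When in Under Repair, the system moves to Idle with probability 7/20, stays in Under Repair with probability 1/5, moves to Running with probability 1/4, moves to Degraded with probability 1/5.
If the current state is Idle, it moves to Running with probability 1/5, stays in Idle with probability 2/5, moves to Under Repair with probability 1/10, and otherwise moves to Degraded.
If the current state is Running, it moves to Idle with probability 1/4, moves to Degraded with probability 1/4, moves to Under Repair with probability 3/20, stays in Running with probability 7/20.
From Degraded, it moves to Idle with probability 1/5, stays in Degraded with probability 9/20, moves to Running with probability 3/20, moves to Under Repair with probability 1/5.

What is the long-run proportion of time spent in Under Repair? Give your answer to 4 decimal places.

0.1593

Let the stationary distribution be π with π = πP and π_1 + π_2 + π_3 + π_4 = 1.
π_1 = 0.2·π_1 + 0.1·π_2 + 0.15·π_3 + 0.2·π_4
π_2 = 0.35·π_1 + 0.4·π_2 + 0.25·π_3 + 0.2·π_4
π_3 = 0.25·π_1 + 0.2·π_2 + 0.35·π_3 + 0.15·π_4
Solving with the normalization constraint gives π = (0.1593, 0.2940, 0.2258, 0.3209).
So the stationary probability of Under Repair is 0.1593.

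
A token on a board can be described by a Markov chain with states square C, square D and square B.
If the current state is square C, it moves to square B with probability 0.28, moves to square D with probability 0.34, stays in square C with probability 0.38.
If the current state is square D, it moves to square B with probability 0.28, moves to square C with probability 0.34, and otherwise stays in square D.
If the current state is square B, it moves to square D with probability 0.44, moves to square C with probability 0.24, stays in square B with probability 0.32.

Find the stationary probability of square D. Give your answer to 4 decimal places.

Let the stationary distribution be π with π = πP and π_1 + π_2 + π_3 = 1.
π_1 = 0.38·π_1 + 0.34·π_2 + 0.24·π_3
π_2 = 0.34·π_1 + 0.38·π_2 + 0.44·π_3
Solving with the normalization constraint gives π = (0.3238, 0.3845, 0.2917).
So the stationary probability of square D is 0.3845.

0.3845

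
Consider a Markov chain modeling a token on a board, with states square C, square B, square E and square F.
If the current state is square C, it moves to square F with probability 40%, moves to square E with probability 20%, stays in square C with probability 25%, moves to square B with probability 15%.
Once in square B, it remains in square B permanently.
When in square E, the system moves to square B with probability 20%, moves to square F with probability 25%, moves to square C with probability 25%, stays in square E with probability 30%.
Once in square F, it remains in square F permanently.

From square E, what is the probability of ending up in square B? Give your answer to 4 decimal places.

Let h(s) be the probability of absorption at square B starting from transient state s. Then h(square B) = 1 and h(square F) = 0. By first-step analysis:
h(square C) = 0.25·h(square C) + 0.15·1 + 0.2·h(square E) + 0.4·0
h(square E) = 0.25·h(square C) + 0.2·1 + 0.3·h(square E) + 0.25·0
Solving: h(square C) = 0.3053, h(square E) = 0.3947.
Starting from square E, the probability is 0.3947.

0.3947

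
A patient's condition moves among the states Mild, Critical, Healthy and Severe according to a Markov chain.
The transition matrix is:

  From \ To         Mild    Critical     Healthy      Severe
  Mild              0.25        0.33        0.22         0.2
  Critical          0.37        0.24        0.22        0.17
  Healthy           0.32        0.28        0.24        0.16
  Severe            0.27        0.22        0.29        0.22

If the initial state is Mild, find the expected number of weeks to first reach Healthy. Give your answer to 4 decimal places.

Let t(s) be the expected number of weeks to first reach Healthy from state s, with t(Healthy) = 0. Conditioning on the first week:
t(Mild) = 1 + 0.25·t(Mild) + 0.33·t(Critical) + 0.2·t(Severe)
t(Critical) = 1 + 0.37·t(Mild) + 0.24·t(Critical) + 0.17·t(Severe)
t(Severe) = 1 + 0.27·t(Mild) + 0.22·t(Critical) + 0.22·t(Severe)
Solving: t(Mild) = 4.2794, t(Critical) = 4.2878, t(Severe) = 3.9728.
Expected weeks from Mild to Healthy: 4.2794.

4.2794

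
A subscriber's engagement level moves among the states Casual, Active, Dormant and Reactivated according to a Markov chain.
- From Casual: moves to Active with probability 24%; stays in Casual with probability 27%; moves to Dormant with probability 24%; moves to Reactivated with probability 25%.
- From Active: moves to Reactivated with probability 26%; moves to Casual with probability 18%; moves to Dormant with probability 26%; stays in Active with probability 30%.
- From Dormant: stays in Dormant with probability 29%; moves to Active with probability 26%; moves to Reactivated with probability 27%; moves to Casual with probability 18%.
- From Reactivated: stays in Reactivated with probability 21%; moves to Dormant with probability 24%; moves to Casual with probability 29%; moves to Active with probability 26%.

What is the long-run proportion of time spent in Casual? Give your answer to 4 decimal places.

0.2278

Let the stationary distribution be π with π = πP and π_1 + π_2 + π_3 + π_4 = 1.
π_1 = 0.27·π_1 + 0.18·π_2 + 0.18·π_3 + 0.29·π_4
π_2 = 0.24·π_1 + 0.3·π_2 + 0.26·π_3 + 0.26·π_4
π_3 = 0.24·π_1 + 0.26·π_2 + 0.29·π_3 + 0.24·π_4
Solving with the normalization constraint gives π = (0.2278, 0.2661, 0.2582, 0.2479).
So the stationary probability of Casual is 0.2278.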